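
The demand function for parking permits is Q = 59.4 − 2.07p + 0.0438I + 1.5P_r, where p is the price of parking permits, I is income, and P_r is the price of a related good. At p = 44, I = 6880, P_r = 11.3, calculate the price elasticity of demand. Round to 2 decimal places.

Q = 59.4 − 2.07(44) + 0.0438(6880) + 1.5(11.3) = 59.4 − 91.08 + 301.344 + 16.95 = 286.614.
∂Q/∂p = −2.07, so E_p = (−2.07)·(44/286.614) ≈ -0.32.
|E_p| < 1: demand is inelastic.

-0.32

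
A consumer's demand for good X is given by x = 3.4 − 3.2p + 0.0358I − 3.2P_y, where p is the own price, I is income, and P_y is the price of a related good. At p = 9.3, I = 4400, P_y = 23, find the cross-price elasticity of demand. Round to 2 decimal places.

-1.28

Substituting, x = 3.4 − 3.2(9.3) + 0.0358(4400) − 3.2(23) = 3.4 − 29.76 + 157.52 − 73.6 = 57.56.
∂x/∂P_y = −3.2, so E_xy = -3.2·(23/57.56) ≈ -1.28.
E_xy < 0: the goods are complements.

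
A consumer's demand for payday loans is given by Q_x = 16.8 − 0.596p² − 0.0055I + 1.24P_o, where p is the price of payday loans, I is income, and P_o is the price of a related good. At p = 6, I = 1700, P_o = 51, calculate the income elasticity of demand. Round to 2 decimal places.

Q_x = 16.8 − 0.596(6)² − 0.0055(1700) + 1.24(51) = 16.8 − 21.456 − 9.35 + 63.24 = 49.234.
∂Q_x/∂I = −0.0055, so E_I = -0.0055·(1700/49.234) ≈ -0.19.
E_I < 0: inferior good.

-0.19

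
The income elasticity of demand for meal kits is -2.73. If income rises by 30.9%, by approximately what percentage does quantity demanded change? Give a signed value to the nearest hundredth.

-84.36

%ΔQ ≈ E × %ΔI = (-2.73) × (30.9%) ≈ -84.36%.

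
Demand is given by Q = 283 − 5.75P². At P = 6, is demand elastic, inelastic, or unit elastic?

At P = 6, Q = 76.
dQ/dP = −2·5.75·P = −69.
Point elasticity E = (dQ/dP)·(P/Q) = -69 × 6/76 ≈ -5.447.
|E| ≈ 5.447 > 1, so demand is elastic.

elastic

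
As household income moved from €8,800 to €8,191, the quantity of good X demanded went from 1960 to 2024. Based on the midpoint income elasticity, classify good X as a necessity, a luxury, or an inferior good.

inferior

%ΔQ = (2024 − 1960)/[(1960+2024)/2] = 64/1992 ≈ 0.0321.
%ΔI = (8,191 − 8,800)/[(8,800+8,191)/2] = -609/8495.5 ≈ -0.0717.
E_I = %ΔQ/%ΔI ≈ -0.448.
E_I < 0: inferior good.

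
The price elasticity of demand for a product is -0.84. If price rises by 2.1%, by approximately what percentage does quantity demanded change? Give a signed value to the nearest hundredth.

%ΔQ ≈ E × %ΔP = (-0.84) × (2.1%) ≈ -1.76%.

-1.76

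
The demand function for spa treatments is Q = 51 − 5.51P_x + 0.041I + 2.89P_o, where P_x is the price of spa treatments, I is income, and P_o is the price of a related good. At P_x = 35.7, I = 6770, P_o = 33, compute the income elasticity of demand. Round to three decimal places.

Q = 51 − 5.51(35.7) + 0.041(6770) + 2.89(33) = 51 − 196.707 + 277.57 + 95.37 = 227.233.
∂Q/∂I = +0.041, so E_I = 0.041·(6770/227.233) ≈ 1.222.
E_I > 1: normal good (luxury).

1.222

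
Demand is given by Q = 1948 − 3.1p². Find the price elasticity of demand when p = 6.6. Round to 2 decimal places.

-0.15

At p = 6.6, Q = 1812.964.
dQ/dp = −2·3.1·p = −40.92.
Point elasticity E = (dQ/dp)·(p/Q) = -40.92 × 6.6/1812.964 ≈ -0.15.
|E| < 1, so demand is inelastic at this price.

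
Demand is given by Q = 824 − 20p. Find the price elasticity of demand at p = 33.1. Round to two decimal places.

At p = 33.1, Q = 162.
dQ/dp = −20.
Point elasticity E = (dQ/dp)·(p/Q) = -20 × 33.1/162 ≈ -4.09.
|E| > 1, so demand is elastic at this price.

-4.09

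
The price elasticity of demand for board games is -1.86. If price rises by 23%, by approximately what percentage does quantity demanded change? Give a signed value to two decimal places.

%ΔQ ≈ E × %ΔP = (-1.86) × (23%) = -42.78%.

-42.78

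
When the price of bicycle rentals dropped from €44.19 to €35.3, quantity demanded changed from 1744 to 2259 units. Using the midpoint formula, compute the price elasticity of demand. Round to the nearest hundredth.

-1.15

%ΔQ = (2259 − 1744)/[(1744 + 2259)/2] = 515/2001.5 ≈ 0.2573.
%ΔP = (35.3 − 44.19)/[(44.19 + 35.3)/2] = -8.89/39.745 ≈ -0.2237.
Arc elasticity E = %ΔQ/%ΔP ≈ 0.2573/-0.2237 ≈ -1.15.
|E| > 1: demand is elastic over this range.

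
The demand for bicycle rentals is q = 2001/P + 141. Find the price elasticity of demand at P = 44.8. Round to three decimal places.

-0.241

At P = 44.8, q = 185.6652.
dq/dP = −2001/P² = −0.997.
Point elasticity E = (dq/dP)·(P/q) = -0.997 × 44.8/185.6652 ≈ -0.241.
|E| < 1, so demand is inelastic at this price.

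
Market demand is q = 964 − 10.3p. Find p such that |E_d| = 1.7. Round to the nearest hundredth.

58.93

Set −bp/(a − bp) = −1.7 ⇒ bp = 1.7(a − bp) ⇒ bp(1+1.7) = 1.7·a.
p = 1.7·964/(10.3·2.7) ≈ 58.93.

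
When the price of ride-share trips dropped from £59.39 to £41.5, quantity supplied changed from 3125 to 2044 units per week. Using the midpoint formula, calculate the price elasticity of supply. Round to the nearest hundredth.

1.18

%ΔQ = (2044 − 3125)/[(3125 + 2044)/2] = -1081/2584.5 ≈ -0.4183.
%ΔP = (41.5 − 59.39)/[(59.39 + 41.5)/2] = -17.89/50.445 ≈ -0.3546.
Arc elasticity E = %ΔQ/%ΔP ≈ -0.4183/-0.3546 ≈ 1.18.
|E| > 1: supply is elastic over this range.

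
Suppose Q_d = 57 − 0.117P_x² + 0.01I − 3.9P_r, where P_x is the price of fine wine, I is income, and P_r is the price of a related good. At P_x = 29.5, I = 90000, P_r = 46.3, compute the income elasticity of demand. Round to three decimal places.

First evaluate Q_d: 57 − 0.117(29.5)² + 0.01(90000) − 3.9(46.3) = 57 − 101.8193 + 900 − 180.57 = 674.6108.
∂Q_d/∂I = +0.01, so E_I = 0.01·(90000/674.6108) ≈ 1.334.
E_I > 1: normal good (luxury).

1.334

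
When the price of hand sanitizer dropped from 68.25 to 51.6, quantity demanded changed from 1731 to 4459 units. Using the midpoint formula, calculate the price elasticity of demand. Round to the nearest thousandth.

-3.172

%Δq = (4459 − 1731)/[(1731 + 4459)/2] = 2728/3095 ≈ 0.8814.
%ΔP = (51.6 − 68.25)/[(68.25 + 51.6)/2] = -16.65/59.925 ≈ -0.2778.
Arc elasticity E = %Δq/%ΔP ≈ 0.8814/-0.2778 ≈ -3.172.
|E| > 1: demand is elastic over this range.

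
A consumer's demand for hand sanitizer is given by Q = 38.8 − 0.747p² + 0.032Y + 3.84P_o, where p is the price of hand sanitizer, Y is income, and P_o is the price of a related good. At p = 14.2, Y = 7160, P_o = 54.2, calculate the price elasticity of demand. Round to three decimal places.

-0.926

Evaluating quantity at (p, Y, P_o) gives Q = 38.8 − 0.747(14.2)² + 0.032(7160) + 3.84(54.2) = 38.8 − 150.6251 + 229.12 + 208.128 = 325.4229.
∂Q/∂p = −2·0.747·p = -21.2148, so E_p = -21.2148·(14.2/325.4229) ≈ -0.926.
|E_p| < 1: demand is inelastic.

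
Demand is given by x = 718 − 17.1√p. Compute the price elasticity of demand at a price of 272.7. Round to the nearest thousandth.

At p = 272.7, x = 435.6169.
dx/dp = −17.1/(2√p) = −17.1/(2·16.5136).
Point elasticity E = (dx/dp)·(p/x) = -0.5178 × 272.7/435.6169 ≈ -0.324.
|E| < 1, so demand is inelastic at this price.

-0.324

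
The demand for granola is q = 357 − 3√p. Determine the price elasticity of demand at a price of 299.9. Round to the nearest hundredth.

-0.09

At p = 299.9, q = 305.0471.
dq/dp = −3/(2√p) = −3/(2·17.3176).
Point elasticity E = (dq/dp)·(p/q) = -0.0866 × 299.9/305.0471 ≈ -0.09.
|E| < 1, so demand is inelastic at this price.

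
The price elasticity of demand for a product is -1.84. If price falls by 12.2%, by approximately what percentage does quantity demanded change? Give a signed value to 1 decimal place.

22.4

%ΔQ ≈ E × %ΔP = (-1.84) × (-12.2%) ≈ 22.4%.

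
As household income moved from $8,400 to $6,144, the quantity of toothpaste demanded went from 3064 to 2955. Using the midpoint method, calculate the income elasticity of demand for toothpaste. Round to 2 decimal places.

%ΔQ = (2955 − 3064)/[(3064+2955)/2] = -109/3009.5 ≈ -0.0362.
%ΔM = (6,144 − 8,400)/[(8,400+6,144)/2] = -2256/7272 ≈ -0.3102.
E_I = %ΔQ/%ΔM ≈ 0.12.
E_I ∈ (0,1): normal good (necessity).

0.12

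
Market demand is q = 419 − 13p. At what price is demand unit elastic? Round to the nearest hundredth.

16.12

For linear demand q = a − bp, E = −bp/(a − bp). |E| = 1 ⇒ bp = a − bp ⇒ p = a/(2b).
p = 419/(2·13) ≈ 16.12.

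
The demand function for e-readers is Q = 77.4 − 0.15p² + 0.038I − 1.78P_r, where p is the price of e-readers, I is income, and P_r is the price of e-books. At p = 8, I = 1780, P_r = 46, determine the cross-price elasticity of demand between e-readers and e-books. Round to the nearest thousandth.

At the given point, Q = 77.4 − 0.15(8)² + 0.038(1780) − 1.78(46) = 77.4 − 9.6 + 67.64 − 81.88 = 53.56.
∂Q/∂P_r = −1.78, so E_xy = -1.78·(46/53.56) ≈ -1.529.
E_xy < 0: the goods are complements.

-1.529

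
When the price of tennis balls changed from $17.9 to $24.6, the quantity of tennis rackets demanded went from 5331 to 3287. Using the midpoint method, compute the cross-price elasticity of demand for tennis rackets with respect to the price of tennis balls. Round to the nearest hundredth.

-1.50

%ΔQ_x = (3287 − 5331)/[(5331+3287)/2] = -2044/4309 ≈ -0.4744.
%ΔP_y = (24.6 − 17.9)/[(17.9+24.6)/2] ≈ 0.3153.
E_xy = -0.4744/0.3153 ≈ -1.50.
E_xy < 0, so tennis rackets and tennis balls are complements.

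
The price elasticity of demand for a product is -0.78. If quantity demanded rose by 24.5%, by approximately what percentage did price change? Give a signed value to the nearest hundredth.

%ΔQ ≈ E × %ΔP ⇒ %ΔP = %ΔQ / E = (24.5%)/(-0.78) ≈ -31.41%.

-31.41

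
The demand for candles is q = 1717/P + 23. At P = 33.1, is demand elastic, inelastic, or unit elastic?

inelastic

At P = 33.1, q = 74.8731.
dq/dP = −1717/P² = −1.5672.
Point elasticity E = (dq/dP)·(P/q) = -1.5672 × 33.1/74.8731 ≈ -0.693.
|E| ≈ 0.693 < 1, so demand is inelastic.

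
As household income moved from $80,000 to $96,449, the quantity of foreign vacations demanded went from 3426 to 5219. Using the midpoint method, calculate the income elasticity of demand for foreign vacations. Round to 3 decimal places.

2.225

%ΔQ = (5219 − 3426)/[(3426+5219)/2] = 1793/4322.5 ≈ 0.4148.
%ΔY = (96,449 − 80,000)/[(80,000+96,449)/2] = 16449/88224.5 ≈ 0.1864.
E_I = %ΔQ/%ΔY ≈ 2.225.
E_I > 1: normal good (luxury).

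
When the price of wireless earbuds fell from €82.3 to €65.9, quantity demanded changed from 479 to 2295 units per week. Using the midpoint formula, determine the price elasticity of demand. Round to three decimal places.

%ΔQ = (2295 − 479)/[(479 + 2295)/2] = 1816/1387 ≈ 1.3093.
%ΔP = (65.9 − 82.3)/[(82.3 + 65.9)/2] = -16.4/74.1 ≈ -0.2213.
Arc elasticity E = %ΔQ/%ΔP ≈ 1.3093/-0.2213 ≈ -5.916.
|E| > 1: demand is elastic over this range.

-5.916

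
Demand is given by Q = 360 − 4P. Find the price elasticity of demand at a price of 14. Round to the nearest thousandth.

At P = 14, Q = 304.
dQ/dP = −4.
Point elasticity E = (dQ/dP)·(P/Q) = -4 × 14/304 ≈ -0.184.
|E| < 1, so demand is inelastic at this price.

-0.184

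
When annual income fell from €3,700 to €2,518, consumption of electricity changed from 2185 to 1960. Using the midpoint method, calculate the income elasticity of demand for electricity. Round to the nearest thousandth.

0.286

%ΔQ = (1960 − 2185)/[(2185+1960)/2] = -225/2072.5 ≈ -0.1086.
%ΔM = (2,518 − 3,700)/[(3,700+2,518)/2] = -1182/3109 ≈ -0.3802.
E_I = %ΔQ/%ΔM ≈ 0.286.
E_I ∈ (0,1): normal good (necessity).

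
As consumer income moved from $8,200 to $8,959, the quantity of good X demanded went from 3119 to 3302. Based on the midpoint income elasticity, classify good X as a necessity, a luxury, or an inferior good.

necessity

%ΔQ = (3302 − 3119)/[(3119+3302)/2] = 183/3210.5 ≈ 0.0570.
%ΔI = (8,959 − 8,200)/[(8,200+8,959)/2] = 759/8579.5 ≈ 0.0885.
E_I = %ΔQ/%ΔI ≈ 0.644.
E_I ∈ (0,1): normal good (necessity).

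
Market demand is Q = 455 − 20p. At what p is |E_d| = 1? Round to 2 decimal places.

11.38

For linear demand Q = a − bp, E = −bp/(a − bp). |E| = 1 ⇒ bp = a − bp ⇒ p = a/(2b).
p = 455/(2·20) ≈ 11.38.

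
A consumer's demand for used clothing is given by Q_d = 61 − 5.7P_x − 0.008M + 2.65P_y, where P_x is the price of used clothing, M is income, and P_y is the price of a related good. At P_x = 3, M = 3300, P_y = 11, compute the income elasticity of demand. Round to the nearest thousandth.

-0.566

Q_d = 61 − 5.7(3) − 0.008(3300) + 2.65(11) = 61 − 17.1 − 26.4 + 29.15 = 46.65.
∂Q_d/∂M = −0.008, so E_I = -0.008·(3300/46.65) ≈ -0.566.
E_I < 0: inferior good.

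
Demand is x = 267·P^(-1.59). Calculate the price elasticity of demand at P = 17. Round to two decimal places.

-1.59

For a Cobb–Douglas (constant-elasticity) form x = A·P^α·…, the elasticity with respect to P equals the exponent α at every point.
Here the exponent on P is -1.59, so the price elasticity of demand is -1.59.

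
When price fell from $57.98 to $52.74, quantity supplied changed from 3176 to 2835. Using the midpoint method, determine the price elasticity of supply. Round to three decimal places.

%ΔQ = (2835 − 3176)/[(3176 + 2835)/2] = -341/3005.5 ≈ -0.1135.
%Δp = (52.74 − 57.98)/[(57.98 + 52.74)/2] = -5.24/55.36 ≈ -0.0947.
Arc elasticity E = %ΔQ/%Δp ≈ -0.1135/-0.0947 ≈ 1.199.
|E| > 1: supply is elastic over this range.

1.199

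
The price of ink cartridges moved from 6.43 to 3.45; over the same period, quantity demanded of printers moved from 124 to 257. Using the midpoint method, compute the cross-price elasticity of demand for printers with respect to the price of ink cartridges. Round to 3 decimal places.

%ΔQ_x = (257 − 124)/[(124+257)/2] = 133/190.5 ≈ 0.6982.
%ΔP_y = (3.45 − 6.43)/[(6.43+3.45)/2] ≈ -0.6032.
E_xy = 0.6982/-0.6032 ≈ -1.157.
E_xy < 0, so printers and ink cartridges are complements.

-1.157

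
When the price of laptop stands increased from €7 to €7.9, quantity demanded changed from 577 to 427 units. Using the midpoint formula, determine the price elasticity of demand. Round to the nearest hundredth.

%ΔQ = (427 − 577)/[(577 + 427)/2] = -150/502 ≈ -0.2988.
%ΔP = (7.9 − 7)/[(7 + 7.9)/2] = 0.9/7.45 ≈ 0.1208.
Arc elasticity E = %ΔQ/%ΔP ≈ -0.2988/0.1208 ≈ -2.47.
|E| > 1: demand is elastic over this range.

-2.47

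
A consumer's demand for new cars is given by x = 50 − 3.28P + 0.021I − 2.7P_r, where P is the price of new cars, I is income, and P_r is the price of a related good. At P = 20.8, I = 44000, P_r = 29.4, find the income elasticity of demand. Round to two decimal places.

At the given point, x = 50 − 3.28(20.8) + 0.021(44000) − 2.7(29.4) = 50 − 68.224 + 924 − 79.38 = 826.396.
∂x/∂I = +0.021, so E_I = 0.021·(44000/826.396) ≈ 1.12.
E_I > 1: normal good (luxury).

1.12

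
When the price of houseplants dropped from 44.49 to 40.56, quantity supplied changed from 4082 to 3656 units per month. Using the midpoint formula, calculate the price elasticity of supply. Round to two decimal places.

1.19

%ΔQ = (3656 − 4082)/[(4082 + 3656)/2] = -426/3869 ≈ -0.1101.
%Δp = (40.56 − 44.49)/[(44.49 + 40.56)/2] = -3.93/42.525 ≈ -0.0924.
Arc elasticity E = %ΔQ/%Δp ≈ -0.1101/-0.0924 ≈ 1.19.
|E| > 1: supply is elastic over this range.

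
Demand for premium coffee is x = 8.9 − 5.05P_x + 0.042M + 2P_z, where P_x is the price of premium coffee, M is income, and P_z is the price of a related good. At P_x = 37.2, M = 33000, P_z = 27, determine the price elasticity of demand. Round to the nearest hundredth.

-0.15

At the given point, x = 8.9 − 5.05(37.2) + 0.042(33000) + 2(27) = 8.9 − 187.86 + 1386 + 54 = 1261.04.
∂x/∂P_x = −5.05, so E_p = (−5.05)·(37.2/1261.04) ≈ -0.15.
|E_p| < 1: demand is inelastic.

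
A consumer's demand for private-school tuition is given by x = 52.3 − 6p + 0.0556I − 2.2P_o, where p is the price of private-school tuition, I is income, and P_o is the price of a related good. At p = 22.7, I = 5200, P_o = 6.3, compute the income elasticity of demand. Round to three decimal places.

Substituting, x = 52.3 − 6(22.7) + 0.0556(5200) − 2.2(6.3) = 52.3 − 136.2 + 289.12 − 13.86 = 191.36.
∂x/∂I = +0.0556, so E_I = 0.0556·(5200/191.36) ≈ 1.511.
E_I > 1: normal good (luxury).

1.511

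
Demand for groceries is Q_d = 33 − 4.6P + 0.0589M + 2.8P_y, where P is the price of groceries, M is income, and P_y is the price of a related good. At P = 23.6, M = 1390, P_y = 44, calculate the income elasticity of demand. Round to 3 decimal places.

At the given point, Q_d = 33 − 4.6(23.6) + 0.0589(1390) + 2.8(44) = 33 − 108.56 + 81.871 + 123.2 = 129.511.
∂Q_d/∂M = +0.0589, so E_I = 0.0589·(1390/129.511) ≈ 0.632.
E_I ∈ (0,1): normal good (necessity).

0.632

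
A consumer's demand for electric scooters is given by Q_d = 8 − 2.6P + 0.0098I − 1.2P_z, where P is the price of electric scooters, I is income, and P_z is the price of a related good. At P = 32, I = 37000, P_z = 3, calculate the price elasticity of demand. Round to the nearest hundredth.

-0.29

At the given point, Q_d = 8 − 2.6(32) + 0.0098(37000) − 1.2(3) = 8 − 83.2 + 362.6 − 3.6 = 283.8.
∂Q_d/∂P = −2.6, so E_p = (−2.6)·(32/283.8) ≈ -0.29.
|E_p| < 1: demand is inelastic.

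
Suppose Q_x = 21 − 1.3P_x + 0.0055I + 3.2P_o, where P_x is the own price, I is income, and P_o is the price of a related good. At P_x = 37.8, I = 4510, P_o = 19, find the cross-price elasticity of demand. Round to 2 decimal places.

1.06

Evaluating quantity at (P_x, I, P_o) gives Q_x = 21 − 1.3(37.8) + 0.0055(4510) + 3.2(19) = 21 − 49.14 + 24.805 + 60.8 = 57.465.
∂Q_x/∂P_o = +3.2, so E_xy = 3.2·(19/57.465) ≈ 1.06.
E_xy > 0: the goods are substitutes.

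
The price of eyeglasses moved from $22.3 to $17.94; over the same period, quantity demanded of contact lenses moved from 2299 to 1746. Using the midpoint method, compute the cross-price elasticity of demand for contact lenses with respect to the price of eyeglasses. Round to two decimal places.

%ΔQ_x = (1746 − 2299)/[(2299+1746)/2] = -553/2022.5 ≈ -0.2734.
%ΔP_y = (17.94 − 22.3)/[(22.3+17.94)/2] ≈ -0.2167.
E_xy = -0.2734/-0.2167 ≈ 1.26.
E_xy > 0, so contact lenses and eyeglasses are substitutes.

1.26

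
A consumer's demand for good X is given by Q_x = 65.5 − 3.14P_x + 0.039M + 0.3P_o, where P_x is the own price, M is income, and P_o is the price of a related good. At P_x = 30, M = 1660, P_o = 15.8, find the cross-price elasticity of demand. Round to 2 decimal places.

Evaluating quantity at (P_x, M, P_o) gives Q_x = 65.5 − 3.14(30) + 0.039(1660) + 0.3(15.8) = 65.5 − 94.2 + 64.74 + 4.74 = 40.78.
∂Q_x/∂P_o = +0.3, so E_xy = 0.3·(15.8/40.78) ≈ 0.12.
E_xy > 0: the goods are substitutes.

0.12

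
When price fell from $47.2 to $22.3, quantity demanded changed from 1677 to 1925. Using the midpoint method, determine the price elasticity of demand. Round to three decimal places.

%ΔQ = (1925 − 1677)/[(1677 + 1925)/2] = 248/1801 ≈ 0.1377.
%Δp = (22.3 − 47.2)/[(47.2 + 22.3)/2] = -24.9/34.75 ≈ -0.7165.
Arc elasticity E = %ΔQ/%Δp ≈ 0.1377/-0.7165 ≈ -0.192.
|E| < 1: demand is inelastic over this range.

-0.192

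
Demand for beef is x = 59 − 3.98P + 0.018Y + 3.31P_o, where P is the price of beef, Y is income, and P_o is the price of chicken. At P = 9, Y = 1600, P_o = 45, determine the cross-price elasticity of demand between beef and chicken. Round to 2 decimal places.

Substituting, x = 59 − 3.98(9) + 0.018(1600) + 3.31(45) = 59 − 35.82 + 28.8 + 148.95 = 200.93.
∂x/∂P_o = +3.31, so E_xy = 3.31·(45/200.93) ≈ 0.74.
E_xy > 0: the goods are substitutes.

0.74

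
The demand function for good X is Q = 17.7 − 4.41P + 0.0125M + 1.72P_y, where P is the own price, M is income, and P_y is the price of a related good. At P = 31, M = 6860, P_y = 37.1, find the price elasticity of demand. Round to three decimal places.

-4.475

Substituting, Q = 17.7 − 4.41(31) + 0.0125(6860) + 1.72(37.1) = 17.7 − 136.71 + 85.75 + 63.812 = 30.552.
∂Q/∂P = −4.41, so E_p = (−4.41)·(31/30.552) ≈ -4.475.
|E_p| > 1: demand is elastic.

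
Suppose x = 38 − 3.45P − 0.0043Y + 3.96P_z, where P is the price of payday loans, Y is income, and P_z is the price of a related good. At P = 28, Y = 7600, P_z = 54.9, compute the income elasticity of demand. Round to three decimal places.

-0.259

Substituting, x = 38 − 3.45(28) − 0.0043(7600) + 3.96(54.9) = 38 − 96.6 − 32.68 + 217.404 = 126.124.
∂x/∂Y = −0.0043, so E_I = -0.0043·(7600/126.124) ≈ -0.259.
E_I < 0: inferior good.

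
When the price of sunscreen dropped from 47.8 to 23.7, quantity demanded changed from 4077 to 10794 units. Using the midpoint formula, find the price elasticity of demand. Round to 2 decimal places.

-1.34

%ΔQ = (10794 − 4077)/[(4077 + 10794)/2] = 6717/7435.5 ≈ 0.9034.
%Δp = (23.7 − 47.8)/[(47.8 + 23.7)/2] = -24.1/35.75 ≈ -0.6741.
Arc elasticity E = %ΔQ/%Δp ≈ 0.9034/-0.6741 ≈ -1.34.
|E| > 1: demand is elastic over this range.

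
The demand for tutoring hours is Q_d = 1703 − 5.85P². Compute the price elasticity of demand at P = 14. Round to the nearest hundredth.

-4.12

At P = 14, Q_d = 556.4.
dQ_d/dP = −2·5.85·P = −163.8.
Point elasticity E = (dQ_d/dP)·(P/Q_d) = -163.8 × 14/556.4 ≈ -4.12.
|E| > 1, so demand is elastic at this price.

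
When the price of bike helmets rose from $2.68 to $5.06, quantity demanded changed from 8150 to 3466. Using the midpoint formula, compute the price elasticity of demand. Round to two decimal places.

-1.31

%Δq = (3466 − 8150)/[(8150 + 3466)/2] = -4684/5808 ≈ -0.8065.
%ΔP = (5.06 − 2.68)/[(2.68 + 5.06)/2] = 2.38/3.87 ≈ 0.6150.
Arc elasticity E = %Δq/%ΔP ≈ -0.8065/0.6150 ≈ -1.31.
|E| > 1: demand is elastic over this range.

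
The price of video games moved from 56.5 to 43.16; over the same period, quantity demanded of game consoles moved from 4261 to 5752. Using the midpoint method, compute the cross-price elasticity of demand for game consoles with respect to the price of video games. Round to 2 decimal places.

-1.11

%ΔQ_x = (5752 − 4261)/[(4261+5752)/2] = 1491/5006.5 ≈ 0.2978.
%ΔP_y = (43.16 − 56.5)/[(56.5+43.16)/2] ≈ -0.2677.
E_xy = 0.2978/-0.2677 ≈ -1.11.
E_xy < 0, so game consoles and video games are complements.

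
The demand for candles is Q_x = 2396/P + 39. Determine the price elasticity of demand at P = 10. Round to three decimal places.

At P = 10, Q_x = 278.6.
dQ_x/dP = −2396/P² = −23.96.
Point elasticity E = (dQ_x/dP)·(P/Q_x) = -23.96 × 10/278.6 ≈ -0.860.
|E| < 1, so demand is inelastic at this price.

-0.860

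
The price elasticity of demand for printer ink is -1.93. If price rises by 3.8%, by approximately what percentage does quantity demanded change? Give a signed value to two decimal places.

%ΔQ ≈ E × %ΔP = (-1.93) × (3.8%) ≈ -7.33%.

-7.33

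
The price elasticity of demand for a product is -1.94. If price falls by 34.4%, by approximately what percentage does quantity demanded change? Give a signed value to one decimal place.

66.7

%ΔQ ≈ E × %ΔP = (-1.94) × (-34.4%) ≈ 66.7%.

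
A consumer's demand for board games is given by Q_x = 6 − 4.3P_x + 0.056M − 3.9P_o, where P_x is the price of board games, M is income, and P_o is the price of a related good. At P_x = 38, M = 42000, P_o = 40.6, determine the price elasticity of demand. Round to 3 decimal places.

-0.080

At the given point, Q_x = 6 − 4.3(38) + 0.056(42000) − 3.9(40.6) = 6 − 163.4 + 2352 − 158.34 = 2036.26.
∂Q_x/∂P_x = −4.3, so E_p = (−4.3)·(38/2036.26) ≈ -0.080.
|E_p| < 1: demand is inelastic.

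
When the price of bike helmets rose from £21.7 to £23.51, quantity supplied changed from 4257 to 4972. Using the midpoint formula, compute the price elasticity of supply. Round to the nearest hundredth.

1.94

%Δq = (4972 − 4257)/[(4257 + 4972)/2] = 715/4614.5 ≈ 0.1549.
%Δp = (23.51 − 21.7)/[(21.7 + 23.51)/2] = 1.81/22.605 ≈ 0.0801.
Arc elasticity E = %Δq/%Δp ≈ 0.1549/0.0801 ≈ 1.94.
|E| > 1: supply is elastic over this range.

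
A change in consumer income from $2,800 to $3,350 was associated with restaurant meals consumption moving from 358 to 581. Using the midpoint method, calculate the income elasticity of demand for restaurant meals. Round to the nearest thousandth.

2.656

%ΔQ = (581 − 358)/[(358+581)/2] = 223/469.5 ≈ 0.4750.
%ΔM = (3,350 − 2,800)/[(2,800+3,350)/2] = 550/3075 ≈ 0.1789.
E_I = %ΔQ/%ΔM ≈ 2.656.
E_I > 1: normal good (luxury).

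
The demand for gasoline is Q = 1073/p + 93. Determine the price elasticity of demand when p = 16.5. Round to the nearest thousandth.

At p = 16.5, Q = 158.0303.
dQ/dp = −1073/p² = −3.9412.
Point elasticity E = (dQ/dp)·(p/Q) = -3.9412 × 16.5/158.0303 ≈ -0.412.
|E| < 1, so demand is inelastic at this price.

-0.412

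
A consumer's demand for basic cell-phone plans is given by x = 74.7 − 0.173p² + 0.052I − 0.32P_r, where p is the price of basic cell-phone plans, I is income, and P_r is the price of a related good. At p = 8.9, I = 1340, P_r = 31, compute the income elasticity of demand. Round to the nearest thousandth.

First evaluate x: 74.7 − 0.173(8.9)² + 0.052(1340) − 0.32(31) = 74.7 − 13.7033 + 69.68 − 9.92 = 120.7567.
∂x/∂I = +0.052, so E_I = 0.052·(1340/120.7567) ≈ 0.577.
E_I ∈ (0,1): normal good (necessity).

0.577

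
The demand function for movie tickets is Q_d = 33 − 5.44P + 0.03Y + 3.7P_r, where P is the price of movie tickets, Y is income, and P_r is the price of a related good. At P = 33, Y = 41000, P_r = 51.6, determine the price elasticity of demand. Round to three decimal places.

Evaluating quantity at (P, Y, P_r) gives Q_d = 33 − 5.44(33) + 0.03(41000) + 3.7(51.6) = 33 − 179.52 + 1230 + 190.92 = 1274.4.
∂Q_d/∂P = −5.44, so E_p = (−5.44)·(33/1274.4) ≈ -0.141.
|E_p| < 1: demand is inelastic.

-0.141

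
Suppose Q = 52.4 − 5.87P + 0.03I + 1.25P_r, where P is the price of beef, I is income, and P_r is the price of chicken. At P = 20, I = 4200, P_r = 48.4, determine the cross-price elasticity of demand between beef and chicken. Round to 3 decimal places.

Q = 52.4 − 5.87(20) + 0.03(4200) + 1.25(48.4) = 52.4 − 117.4 + 126 + 60.5 = 121.5.
∂Q/∂P_r = +1.25, so E_xy = 1.25·(48.4/121.5) ≈ 0.498.
E_xy > 0: the goods are substitutes.

0.498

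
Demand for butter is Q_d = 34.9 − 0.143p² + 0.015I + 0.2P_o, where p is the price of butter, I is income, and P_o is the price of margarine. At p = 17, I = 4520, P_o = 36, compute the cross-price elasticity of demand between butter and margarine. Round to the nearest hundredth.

0.10

First evaluate Q_d: 34.9 − 0.143(17)² + 0.015(4520) + 0.2(36) = 34.9 − 41.327 + 67.8 + 7.2 = 68.573.
∂Q_d/∂P_o = +0.2, so E_xy = 0.2·(36/68.573) ≈ 0.10.
E_xy > 0: the goods are substitutes.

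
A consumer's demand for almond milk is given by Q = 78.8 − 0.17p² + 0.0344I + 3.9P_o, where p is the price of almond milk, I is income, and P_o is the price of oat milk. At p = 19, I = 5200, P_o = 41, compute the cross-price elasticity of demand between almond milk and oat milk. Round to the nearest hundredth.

Q = 78.8 − 0.17(19)² + 0.0344(5200) + 3.9(41) = 78.8 − 61.37 + 178.88 + 159.9 = 356.21.
∂Q/∂P_o = +3.9, so E_xy = 3.9·(41/356.21) ≈ 0.45.
E_xy > 0: the goods are substitutes.

0.45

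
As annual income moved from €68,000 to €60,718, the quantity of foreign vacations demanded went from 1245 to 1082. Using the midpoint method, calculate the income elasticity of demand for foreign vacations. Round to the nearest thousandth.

%ΔQ = (1082 − 1245)/[(1245+1082)/2] = -163/1163.5 ≈ -0.1401.
%ΔI = (60,718 − 68,000)/[(68,000+60,718)/2] = -7282/64359 ≈ -0.1131.
E_I = %ΔQ/%ΔI ≈ 1.238.
E_I > 1: normal good (luxury).

1.238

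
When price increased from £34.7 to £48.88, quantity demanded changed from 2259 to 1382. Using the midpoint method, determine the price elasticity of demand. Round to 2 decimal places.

%Δq = (1382 − 2259)/[(2259 + 1382)/2] = -877/1820.5 ≈ -0.4817.
%Δp = (48.88 − 34.7)/[(34.7 + 48.88)/2] = 14.18/41.79 ≈ 0.3393.
Arc elasticity E = %Δq/%Δp ≈ -0.4817/0.3393 ≈ -1.42.
|E| > 1: demand is elastic over this range.

-1.42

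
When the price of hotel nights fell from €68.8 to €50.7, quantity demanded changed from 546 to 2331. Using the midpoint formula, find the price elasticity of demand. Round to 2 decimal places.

%Δq = (2331 − 546)/[(546 + 2331)/2] = 1785/1438.5 ≈ 1.2409.
%ΔP = (50.7 − 68.8)/[(68.8 + 50.7)/2] = -18.1/59.75 ≈ -0.3029.
Arc elasticity E = %Δq/%ΔP ≈ 1.2409/-0.3029 ≈ -4.10.
|E| > 1: demand is elastic over this range.

-4.10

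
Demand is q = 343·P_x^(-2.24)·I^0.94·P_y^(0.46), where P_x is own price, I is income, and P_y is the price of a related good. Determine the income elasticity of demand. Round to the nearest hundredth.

For a Cobb–Douglas (constant-elasticity) form q = A·I^α·…, the elasticity with respect to I equals the exponent α at every point.
Here the exponent on I is 0.94, so the income elasticity of demand is 0.94.

0.94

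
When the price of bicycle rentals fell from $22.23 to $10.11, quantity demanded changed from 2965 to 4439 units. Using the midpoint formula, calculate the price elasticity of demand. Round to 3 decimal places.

%ΔQ = (4439 − 2965)/[(2965 + 4439)/2] = 1474/3702 ≈ 0.3982.
%ΔP = (10.11 − 22.23)/[(22.23 + 10.11)/2] = -12.12/16.17 ≈ -0.7495.
Arc elasticity E = %ΔQ/%ΔP ≈ 0.3982/-0.7495 ≈ -0.531.
|E| < 1: demand is inelastic over this range.

-0.531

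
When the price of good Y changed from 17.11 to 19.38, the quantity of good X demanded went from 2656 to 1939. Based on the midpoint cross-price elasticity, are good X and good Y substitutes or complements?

%ΔQ_x = (1939 − 2656)/[(2656+1939)/2] = -717/2297.5 ≈ -0.3121.
%ΔP_y = (19.38 − 17.11)/[(17.11+19.38)/2] ≈ 0.1244.
E_xy = -0.3121/0.1244 ≈ -2.508.
E_xy < 0, so the goods are complements.

complements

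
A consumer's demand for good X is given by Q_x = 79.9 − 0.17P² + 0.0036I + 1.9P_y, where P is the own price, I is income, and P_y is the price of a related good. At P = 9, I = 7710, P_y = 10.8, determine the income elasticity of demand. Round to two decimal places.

Substituting, Q_x = 79.9 − 0.17(9)² + 0.0036(7710) + 1.9(10.8) = 79.9 − 13.77 + 27.756 + 20.52 = 114.406.
∂Q_x/∂I = +0.0036, so E_I = 0.0036·(7710/114.406) ≈ 0.24.
E_I ∈ (0,1): normal good (necessity).

0.24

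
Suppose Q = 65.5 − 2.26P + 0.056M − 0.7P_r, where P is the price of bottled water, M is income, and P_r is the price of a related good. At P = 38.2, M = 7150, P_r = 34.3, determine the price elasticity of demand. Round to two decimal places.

-0.24

Evaluating quantity at (P, M, P_r) gives Q = 65.5 − 2.26(38.2) + 0.056(7150) − 0.7(34.3) = 65.5 − 86.332 + 400.4 − 24.01 = 355.558.
∂Q/∂P = −2.26, so E_p = (−2.26)·(38.2/355.558) ≈ -0.24.
|E_p| < 1: demand is inelastic.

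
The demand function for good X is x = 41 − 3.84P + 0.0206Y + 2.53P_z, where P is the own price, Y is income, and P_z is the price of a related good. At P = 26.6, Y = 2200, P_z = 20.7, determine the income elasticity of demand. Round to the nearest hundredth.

1.24

First evaluate x: 41 − 3.84(26.6) + 0.0206(2200) + 2.53(20.7) = 41 − 102.144 + 45.32 + 52.371 = 36.547.
∂x/∂Y = +0.0206, so E_I = 0.0206·(2200/36.547) ≈ 1.24.
E_I > 1: normal good (luxury).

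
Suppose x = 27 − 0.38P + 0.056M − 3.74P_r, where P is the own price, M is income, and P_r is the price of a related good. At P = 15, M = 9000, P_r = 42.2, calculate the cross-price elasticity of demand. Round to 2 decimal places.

At the given point, x = 27 − 0.38(15) + 0.056(9000) − 3.74(42.2) = 27 − 5.7 + 504 − 157.828 = 367.472.
∂x/∂P_r = −3.74, so E_xy = -3.74·(42.2/367.472) ≈ -0.43.
E_xy < 0: the goods are complements.

-0.43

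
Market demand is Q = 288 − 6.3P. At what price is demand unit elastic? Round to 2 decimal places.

For linear demand Q = a − bP, E = −bP/(a − bP). |E| = 1 ⇒ bP = a − bP ⇒ P = a/(2b).
P = 288/(2·6.3) ≈ 22.86.

22.86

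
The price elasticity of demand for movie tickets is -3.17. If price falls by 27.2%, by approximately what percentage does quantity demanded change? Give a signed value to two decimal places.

%ΔQ ≈ E × %ΔP = (-3.17) × (-27.2%) ≈ 86.22%.

86.22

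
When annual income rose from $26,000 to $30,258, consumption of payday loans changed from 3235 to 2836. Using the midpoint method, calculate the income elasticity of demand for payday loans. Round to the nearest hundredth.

%ΔQ = (2836 − 3235)/[(3235+2836)/2] = -399/3035.5 ≈ -0.1314.
%ΔI = (30,258 − 26,000)/[(26,000+30,258)/2] = 4258/28129 ≈ 0.1514.
E_I = %ΔQ/%ΔI ≈ -0.87.
E_I < 0: inferior good.

-0.87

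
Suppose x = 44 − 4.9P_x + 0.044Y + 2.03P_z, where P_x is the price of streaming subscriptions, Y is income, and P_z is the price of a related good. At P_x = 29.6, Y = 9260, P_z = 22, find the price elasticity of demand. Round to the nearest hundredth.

First evaluate x: 44 − 4.9(29.6) + 0.044(9260) + 2.03(22) = 44 − 145.04 + 407.44 + 44.66 = 351.06.
∂x/∂P_x = −4.9, so E_p = (−4.9)·(29.6/351.06) ≈ -0.41.
|E_p| < 1: demand is inelastic.

-0.41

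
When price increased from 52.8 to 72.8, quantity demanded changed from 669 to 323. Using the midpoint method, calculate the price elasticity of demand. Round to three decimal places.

-2.190

%ΔQ = (323 − 669)/[(669 + 323)/2] = -346/496 ≈ -0.6976.
%Δp = (72.8 − 52.8)/[(52.8 + 72.8)/2] = 20/62.8 ≈ 0.3185.
Arc elasticity E = %ΔQ/%Δp ≈ -0.6976/0.3185 ≈ -2.190.
|E| > 1: demand is elastic over this range.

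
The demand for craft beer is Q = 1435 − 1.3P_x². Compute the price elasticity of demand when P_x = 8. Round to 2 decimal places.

At P_x = 8, Q = 1351.8.
dQ/dP_x = −2·1.3·P_x = −20.8.
Point elasticity E = (dQ/dP_x)·(P_x/Q) = -20.8 × 8/1351.8 ≈ -0.12.
|E| < 1, so demand is inelastic at this price.

-0.12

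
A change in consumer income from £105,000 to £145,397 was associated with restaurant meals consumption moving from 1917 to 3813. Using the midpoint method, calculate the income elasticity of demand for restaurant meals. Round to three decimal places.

2.051

%ΔQ = (3813 − 1917)/[(1917+3813)/2] = 1896/2865 ≈ 0.6618.
%ΔI = (145,397 − 105,000)/[(105,000+145,397)/2] = 40397/125198.5 ≈ 0.3227.
E_I = %ΔQ/%ΔI ≈ 2.051.
E_I > 1: normal good (luxury).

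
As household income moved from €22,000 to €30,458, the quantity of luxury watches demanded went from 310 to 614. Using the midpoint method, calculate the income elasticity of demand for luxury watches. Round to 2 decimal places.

%ΔQ = (614 − 310)/[(310+614)/2] = 304/462 ≈ 0.6580.
%ΔY = (30,458 − 22,000)/[(22,000+30,458)/2] = 8458/26229 ≈ 0.3225.
E_I = %ΔQ/%ΔY ≈ 2.04.
E_I > 1: normal good (luxury).

2.04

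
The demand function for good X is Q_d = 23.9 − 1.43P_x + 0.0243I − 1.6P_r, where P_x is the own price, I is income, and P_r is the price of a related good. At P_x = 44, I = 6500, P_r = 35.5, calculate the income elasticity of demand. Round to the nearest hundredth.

2.54

At the given point, Q_d = 23.9 − 1.43(44) + 0.0243(6500) − 1.6(35.5) = 23.9 − 62.92 + 157.95 − 56.8 = 62.13.
∂Q_d/∂I = +0.0243, so E_I = 0.0243·(6500/62.13) ≈ 2.54.
E_I > 1: normal good (luxury).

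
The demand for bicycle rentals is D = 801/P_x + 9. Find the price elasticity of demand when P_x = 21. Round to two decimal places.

At P_x = 21, D = 47.1429.
dD/dP_x = −801/P_x² = −1.8163.
Point elasticity E = (dD/dP_x)·(P_x/D) = -1.8163 × 21/47.1429 ≈ -0.81.
|E| < 1, so demand is inelastic at this price.

-0.81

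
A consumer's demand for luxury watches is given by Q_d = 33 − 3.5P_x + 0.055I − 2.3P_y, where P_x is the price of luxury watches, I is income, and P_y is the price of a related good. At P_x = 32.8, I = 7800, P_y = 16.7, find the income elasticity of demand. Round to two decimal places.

1.39

At the given point, Q_d = 33 − 3.5(32.8) + 0.055(7800) − 2.3(16.7) = 33 − 114.8 + 429 − 38.41 = 308.79.
∂Q_d/∂I = +0.055, so E_I = 0.055·(7800/308.79) ≈ 1.39.
E_I > 1: normal good (luxury).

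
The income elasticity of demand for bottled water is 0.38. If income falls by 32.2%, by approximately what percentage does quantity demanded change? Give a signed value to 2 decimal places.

%ΔQ ≈ E × %ΔI = (0.38) × (-32.2%) ≈ -12.24%.

-12.24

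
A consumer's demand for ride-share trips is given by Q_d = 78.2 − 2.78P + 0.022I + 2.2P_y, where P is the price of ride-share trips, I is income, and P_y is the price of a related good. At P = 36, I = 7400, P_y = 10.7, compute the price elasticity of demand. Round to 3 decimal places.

Evaluating quantity at (P, I, P_y) gives Q_d = 78.2 − 2.78(36) + 0.022(7400) + 2.2(10.7) = 78.2 − 100.08 + 162.8 + 23.54 = 164.46.
∂Q_d/∂P = −2.78, so E_p = (−2.78)·(36/164.46) ≈ -0.609.
|E_p| < 1: demand is inelastic.

-0.609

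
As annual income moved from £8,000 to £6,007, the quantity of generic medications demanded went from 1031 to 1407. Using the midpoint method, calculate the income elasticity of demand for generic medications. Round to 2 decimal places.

-1.08

%ΔQ = (1407 − 1031)/[(1031+1407)/2] = 376/1219 ≈ 0.3084.
%ΔI = (6,007 − 8,000)/[(8,000+6,007)/2] = -1993/7003.5 ≈ -0.2846.
E_I = %ΔQ/%ΔI ≈ -1.08.
E_I < 0: inferior good.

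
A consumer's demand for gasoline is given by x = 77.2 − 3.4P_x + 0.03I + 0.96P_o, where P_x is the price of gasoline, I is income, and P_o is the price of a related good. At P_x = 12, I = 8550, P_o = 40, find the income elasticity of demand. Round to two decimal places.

First evaluate x: 77.2 − 3.4(12) + 0.03(8550) + 0.96(40) = 77.2 − 40.8 + 256.5 + 38.4 = 331.3.
∂x/∂I = +0.03, so E_I = 0.03·(8550/331.3) ≈ 0.77.
E_I ∈ (0,1): normal good (necessity).

0.77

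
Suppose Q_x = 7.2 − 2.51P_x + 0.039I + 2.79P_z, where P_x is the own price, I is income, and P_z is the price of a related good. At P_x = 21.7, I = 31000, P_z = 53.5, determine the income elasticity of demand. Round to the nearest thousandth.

0.922

Evaluating quantity at (P_x, I, P_z) gives Q_x = 7.2 − 2.51(21.7) + 0.039(31000) + 2.79(53.5) = 7.2 − 54.467 + 1209 + 149.265 = 1310.998.
∂Q_x/∂I = +0.039, so E_I = 0.039·(31000/1310.998) ≈ 0.922.
E_I ∈ (0,1): normal good (necessity).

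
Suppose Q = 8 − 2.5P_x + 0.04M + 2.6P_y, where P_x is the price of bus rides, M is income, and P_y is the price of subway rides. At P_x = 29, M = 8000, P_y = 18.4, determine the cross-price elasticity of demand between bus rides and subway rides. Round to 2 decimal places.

0.16

First evaluate Q: 8 − 2.5(29) + 0.04(8000) + 2.6(18.4) = 8 − 72.5 + 320 + 47.84 = 303.34.
∂Q/∂P_y = +2.6, so E_xy = 2.6·(18.4/303.34) ≈ 0.16.
E_xy > 0: the goods are substitutes.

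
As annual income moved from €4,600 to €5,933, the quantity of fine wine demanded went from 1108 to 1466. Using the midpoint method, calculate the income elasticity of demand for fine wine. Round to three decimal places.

1.099

%ΔQ = (1466 − 1108)/[(1108+1466)/2] = 358/1287 ≈ 0.2782.
%ΔY = (5,933 − 4,600)/[(4,600+5,933)/2] = 1333/5266.5 ≈ 0.2531.
E_I = %ΔQ/%ΔY ≈ 1.099.
E_I > 1: normal good (luxury).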